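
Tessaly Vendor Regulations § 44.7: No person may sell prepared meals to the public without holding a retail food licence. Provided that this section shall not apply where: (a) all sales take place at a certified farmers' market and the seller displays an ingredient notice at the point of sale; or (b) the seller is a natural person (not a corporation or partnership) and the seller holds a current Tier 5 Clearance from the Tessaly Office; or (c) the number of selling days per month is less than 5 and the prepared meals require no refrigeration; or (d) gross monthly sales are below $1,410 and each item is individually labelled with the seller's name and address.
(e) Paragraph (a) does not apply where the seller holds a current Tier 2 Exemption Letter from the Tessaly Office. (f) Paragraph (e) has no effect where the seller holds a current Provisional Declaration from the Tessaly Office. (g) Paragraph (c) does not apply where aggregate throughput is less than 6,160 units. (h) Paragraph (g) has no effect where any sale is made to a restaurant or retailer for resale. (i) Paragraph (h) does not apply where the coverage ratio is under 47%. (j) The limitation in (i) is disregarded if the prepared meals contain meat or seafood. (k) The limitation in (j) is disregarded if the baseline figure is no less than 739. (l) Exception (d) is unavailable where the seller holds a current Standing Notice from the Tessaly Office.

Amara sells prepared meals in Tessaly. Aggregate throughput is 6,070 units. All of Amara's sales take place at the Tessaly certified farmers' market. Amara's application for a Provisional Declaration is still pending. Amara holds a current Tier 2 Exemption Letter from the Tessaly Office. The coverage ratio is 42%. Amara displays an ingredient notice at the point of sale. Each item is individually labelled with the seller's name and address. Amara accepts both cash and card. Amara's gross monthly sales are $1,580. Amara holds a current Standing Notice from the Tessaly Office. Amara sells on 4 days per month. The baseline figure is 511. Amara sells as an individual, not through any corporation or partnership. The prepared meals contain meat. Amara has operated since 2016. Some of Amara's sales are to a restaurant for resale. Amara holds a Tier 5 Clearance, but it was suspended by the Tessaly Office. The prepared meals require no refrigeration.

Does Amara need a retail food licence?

No — exception (c) applies; Amara is not required to hold a retail food licence.

Exception (a)'s conditions are all satisfied: all sales are at a certified farmers' market; an ingredient notice is displayed. But applying paragraphs (e)–(f): (e) operates — a current Tier 2 Exemption Letter is held. (f) is not triggered (no current Provisional Declaration is held), so (e) stands. Exception (a) does not apply.
Exception (b) fails — the Tier 5 Clearance is not current.
Exception (c): the number of selling days per month is 4, less than the 5 limit; the prepared meals are shelf-stable — every condition holds. Considering the limiting provisions: (g) is triggered (aggregate throughput is 6,070 units, less than the 6,160 units limit), but is overridden by (h): (h) operates against (g): some sales are to a restaurant for resale. (i) would limit (h) — the coverage ratio is 42%, under the 47% limit — but (j) sets (i) aside: (j) operates against (i): the prepared meals contain meat. (k) does not operate here (the baseline figure is 511, short of 739), so (j) stands. So (c) applies.
Exception (d) fails — gross monthly sales are $1,580, not below $1,410.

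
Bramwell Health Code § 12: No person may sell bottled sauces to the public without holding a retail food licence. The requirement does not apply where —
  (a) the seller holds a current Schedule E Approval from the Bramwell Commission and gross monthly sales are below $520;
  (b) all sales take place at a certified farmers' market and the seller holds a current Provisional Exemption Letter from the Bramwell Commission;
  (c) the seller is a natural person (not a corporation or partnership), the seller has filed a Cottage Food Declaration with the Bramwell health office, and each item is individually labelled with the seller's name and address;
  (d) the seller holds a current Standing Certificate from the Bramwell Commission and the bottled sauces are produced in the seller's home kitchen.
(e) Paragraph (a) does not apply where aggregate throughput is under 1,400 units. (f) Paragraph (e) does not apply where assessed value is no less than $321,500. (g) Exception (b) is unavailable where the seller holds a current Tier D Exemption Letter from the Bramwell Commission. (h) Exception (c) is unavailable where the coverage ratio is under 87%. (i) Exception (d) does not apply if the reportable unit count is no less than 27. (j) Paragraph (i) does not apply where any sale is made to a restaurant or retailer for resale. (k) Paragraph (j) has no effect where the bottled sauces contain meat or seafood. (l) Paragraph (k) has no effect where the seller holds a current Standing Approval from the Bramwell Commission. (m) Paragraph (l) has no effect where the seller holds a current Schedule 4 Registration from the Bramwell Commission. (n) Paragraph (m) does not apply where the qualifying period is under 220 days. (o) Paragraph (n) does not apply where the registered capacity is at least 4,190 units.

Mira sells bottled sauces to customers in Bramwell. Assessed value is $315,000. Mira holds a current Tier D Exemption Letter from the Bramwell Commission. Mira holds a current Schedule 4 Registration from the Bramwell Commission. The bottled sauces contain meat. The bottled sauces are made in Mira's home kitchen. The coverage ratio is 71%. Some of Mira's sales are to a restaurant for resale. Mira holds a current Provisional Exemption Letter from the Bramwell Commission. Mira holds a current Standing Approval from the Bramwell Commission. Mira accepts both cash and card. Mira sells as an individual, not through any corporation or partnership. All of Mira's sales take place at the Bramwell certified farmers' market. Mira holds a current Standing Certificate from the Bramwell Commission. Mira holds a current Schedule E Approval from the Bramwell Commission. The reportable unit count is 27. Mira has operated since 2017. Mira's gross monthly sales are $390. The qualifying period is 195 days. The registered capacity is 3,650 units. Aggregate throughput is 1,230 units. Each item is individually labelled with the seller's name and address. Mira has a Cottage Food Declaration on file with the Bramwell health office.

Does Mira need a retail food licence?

No — exception (d) applies; Mira is not required to hold a retail food licence.

All of (a)'s requirements are met (a current Schedule E Approval is held; gross monthly sales are $390, below the $520 limit). But applying paragraphs (e)–(f): (e) operates against (a): aggregate throughput is 1,230 units, under the 1,400 units limit. (f) is inapplicable (assessed value is $315,000, short of $321,500), so (e) stands. Exception (a) does not apply.
Exception (b) is satisfied on its face — all sales are at a certified farmers' market; a current Provisional Exemption Letter is held. Turning to paragraph (g): (g) operates against (b): a current Tier D Exemption Letter is held. Exception (b) does not apply.
Exception (c)'s conditions are all satisfied: the seller is a natural person; a Cottage Food Declaration is on file; items are individually labelled. However, paragraph (h) must be considered: (h) is engaged — the coverage ratio is 71%, under the 87% limit. So (c) is unavailable.
Exception (d) is satisfied on its face — a current Standing Certificate is held; the bottled sauces are home-kitchen produced. Under paragraphs (i)–(o): (i) operates (the reportable unit count is 27, meeting the 27 threshold), but is overridden by (j): (j) is engaged — some sales are to a restaurant for resale. (k) applies (the bottled sauces contain meat), but is displaced by (l): (l) applies — a current Standing Approval is held. (m) would limit (l) — a current Schedule 4 Registration is held — but (n) sets (m) aside: (n) operates against (m): the qualifying period is 195 days, under the 220 days limit. (o), which would lift (n), is not engaged — the registered capacity is 3,650 units, short of 4,190 units. Exception (d) stands.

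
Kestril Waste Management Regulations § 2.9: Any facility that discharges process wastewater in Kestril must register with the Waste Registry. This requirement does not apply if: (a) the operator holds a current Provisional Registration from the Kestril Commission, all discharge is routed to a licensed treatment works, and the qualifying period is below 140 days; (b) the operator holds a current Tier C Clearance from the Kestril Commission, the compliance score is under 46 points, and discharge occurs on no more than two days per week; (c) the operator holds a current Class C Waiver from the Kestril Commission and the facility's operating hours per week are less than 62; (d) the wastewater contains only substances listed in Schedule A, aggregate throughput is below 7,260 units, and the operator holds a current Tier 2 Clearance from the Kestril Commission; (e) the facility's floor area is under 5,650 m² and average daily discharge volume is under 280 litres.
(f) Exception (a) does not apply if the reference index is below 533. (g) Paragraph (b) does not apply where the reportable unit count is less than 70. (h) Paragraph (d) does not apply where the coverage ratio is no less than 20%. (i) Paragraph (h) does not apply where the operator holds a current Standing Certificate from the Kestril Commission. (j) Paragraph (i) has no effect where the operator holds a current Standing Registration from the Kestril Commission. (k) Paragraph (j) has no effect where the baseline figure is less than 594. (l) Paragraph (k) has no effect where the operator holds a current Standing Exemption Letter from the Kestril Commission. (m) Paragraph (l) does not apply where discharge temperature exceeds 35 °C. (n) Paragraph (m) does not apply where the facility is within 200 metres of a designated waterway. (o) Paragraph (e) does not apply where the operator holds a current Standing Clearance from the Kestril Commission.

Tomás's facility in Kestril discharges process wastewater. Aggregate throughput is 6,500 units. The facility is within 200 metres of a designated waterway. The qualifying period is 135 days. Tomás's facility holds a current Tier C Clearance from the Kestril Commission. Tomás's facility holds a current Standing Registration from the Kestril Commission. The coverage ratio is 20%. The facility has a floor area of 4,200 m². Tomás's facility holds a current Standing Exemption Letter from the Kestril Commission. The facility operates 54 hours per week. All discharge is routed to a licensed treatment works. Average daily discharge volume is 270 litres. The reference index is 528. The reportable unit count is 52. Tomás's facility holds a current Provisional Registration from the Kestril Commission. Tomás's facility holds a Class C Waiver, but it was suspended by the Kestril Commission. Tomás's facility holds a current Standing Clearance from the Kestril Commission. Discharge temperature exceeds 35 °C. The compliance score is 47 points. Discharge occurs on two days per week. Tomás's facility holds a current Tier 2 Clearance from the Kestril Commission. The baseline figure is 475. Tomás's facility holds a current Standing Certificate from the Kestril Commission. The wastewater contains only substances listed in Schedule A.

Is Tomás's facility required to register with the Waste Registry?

Exception (a): a current Provisional Registration is held; discharge is routed to a licensed treatment works; the qualifying period is 135 days, below the 140 days limit — every condition holds. However, paragraph (f) must be considered: (f) applies — the reference index is 528, below the 533 limit. So (a) is unavailable.
Exception (b) does not apply: the compliance score is 47 points, not under 46 points.
Exception (c) fails — the Class C Waiver is not current.
Exception (d): the wastewater is Schedule-A-only; aggregate throughput is 6,500 units, below the 7,260 units limit; a current Tier 2 Clearance is held — every condition holds. But applying paragraphs (h)–(n): (h) operates against (d): the coverage ratio is 20%, meeting the 20% threshold. (i) is engaged (a current Standing Certificate is held), but yields to (j): (j) operates — a current Standing Registration is held. (k) is engaged (the baseline figure is 475, less than the 594 limit), but is set aside by (l): (l) operates against (k): a current Standing Exemption Letter is held. (m) operates (discharge temperature exceeds 35 °C), but is overridden by (n): (n) is triggered — the facility is within 200 m of a designated waterway. So (d) is unavailable.
All of (e)'s requirements are met (the facility's floor area is 4,200 m², under the 5,650 m² limit; average daily discharge volume is 270 litres, under the 280 litres limit). However, paragraph (o) must be considered: (o) operates — a current Standing Clearance is held. (e) is therefore removed.
Every exception is unavailable, so the rule governs.

Yes — Tomás's facility must register with the Waste Registry.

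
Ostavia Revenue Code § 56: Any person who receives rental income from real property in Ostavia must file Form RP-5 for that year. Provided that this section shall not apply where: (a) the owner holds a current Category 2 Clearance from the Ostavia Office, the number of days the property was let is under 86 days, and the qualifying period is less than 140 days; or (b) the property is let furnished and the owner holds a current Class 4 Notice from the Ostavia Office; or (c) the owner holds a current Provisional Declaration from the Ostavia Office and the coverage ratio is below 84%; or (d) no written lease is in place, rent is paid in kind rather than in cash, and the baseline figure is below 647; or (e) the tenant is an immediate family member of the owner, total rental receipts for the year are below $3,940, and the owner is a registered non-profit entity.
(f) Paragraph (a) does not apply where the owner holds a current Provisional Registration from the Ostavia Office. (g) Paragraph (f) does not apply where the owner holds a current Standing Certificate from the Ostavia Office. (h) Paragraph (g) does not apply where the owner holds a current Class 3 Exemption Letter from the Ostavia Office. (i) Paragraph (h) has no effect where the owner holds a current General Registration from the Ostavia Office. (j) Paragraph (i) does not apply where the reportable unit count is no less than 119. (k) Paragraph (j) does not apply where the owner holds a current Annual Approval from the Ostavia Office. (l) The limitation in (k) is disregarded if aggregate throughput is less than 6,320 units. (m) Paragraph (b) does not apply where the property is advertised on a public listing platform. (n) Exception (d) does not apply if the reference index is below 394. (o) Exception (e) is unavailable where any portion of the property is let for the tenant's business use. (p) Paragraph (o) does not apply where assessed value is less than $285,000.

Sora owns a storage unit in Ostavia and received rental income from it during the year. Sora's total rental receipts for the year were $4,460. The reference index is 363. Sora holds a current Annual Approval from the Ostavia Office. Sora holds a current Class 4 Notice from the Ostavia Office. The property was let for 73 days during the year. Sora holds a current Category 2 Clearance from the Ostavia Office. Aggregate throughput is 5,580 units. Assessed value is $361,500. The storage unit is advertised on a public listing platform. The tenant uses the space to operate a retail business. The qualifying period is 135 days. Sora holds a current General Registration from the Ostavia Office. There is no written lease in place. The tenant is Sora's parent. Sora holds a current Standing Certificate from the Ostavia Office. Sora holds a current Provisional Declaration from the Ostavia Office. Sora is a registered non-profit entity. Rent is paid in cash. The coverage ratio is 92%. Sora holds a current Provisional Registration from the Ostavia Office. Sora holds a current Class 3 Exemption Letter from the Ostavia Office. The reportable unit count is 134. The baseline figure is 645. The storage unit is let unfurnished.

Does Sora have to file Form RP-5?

Exception (a) is satisfied on its face — a current Category 2 Clearance is held; the number of days the property was let is 73 days, under the 86 days limit; the qualifying period is 135 days, less than the 140 days limit. But: (f) is engaged — a current Provisional Registration is held. (g) operates (a current Standing Certificate is held), but yields to (h): (h) applies — a current Class 3 Exemption Letter is held. (i) would limit (h) — a current General Registration is held — but (j) sets (i) aside: (j) operates — the reportable unit count is 134, meeting the 119 threshold. (k) would limit (j) — a current Annual Approval is held — but (l) sets (k) aside: (l) operates — aggregate throughput is 5,580 units, less than the 6,320 units limit. Exception (a) does not apply.
Exception (b) requires that the property is let furnished; but the property is let unfurnished, so (b) is unavailable.
Exception (c) requires that the coverage ratio is below 84%; but the coverage ratio is 92%, not below 84%, so (c) is unavailable.
Exception (d) requires that rent is paid in kind rather than in cash; but rent is paid in cash, so (d) is unavailable.
Exception (e) does not apply: total rental receipts for the year are $4,460, not below $3,940.
No exception displaces § 56.

Yes — Sora must file Form RP-5.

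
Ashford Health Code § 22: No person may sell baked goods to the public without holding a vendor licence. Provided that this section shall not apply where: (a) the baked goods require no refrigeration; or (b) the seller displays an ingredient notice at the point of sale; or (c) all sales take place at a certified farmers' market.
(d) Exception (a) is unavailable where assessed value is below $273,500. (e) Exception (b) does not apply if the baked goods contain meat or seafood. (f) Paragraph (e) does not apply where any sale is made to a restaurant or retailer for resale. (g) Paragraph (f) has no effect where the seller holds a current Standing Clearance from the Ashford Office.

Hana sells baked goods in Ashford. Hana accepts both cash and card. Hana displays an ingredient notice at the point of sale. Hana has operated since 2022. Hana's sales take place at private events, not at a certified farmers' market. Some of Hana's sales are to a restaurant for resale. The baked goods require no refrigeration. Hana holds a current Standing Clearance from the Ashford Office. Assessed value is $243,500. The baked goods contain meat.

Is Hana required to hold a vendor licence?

Exception (a): the baked goods are shelf-stable — every condition holds. However, paragraph (d) must be considered: (d) operates against (a): assessed value is $243,500, below the $273,500 limit. Exception (a) does not apply.
Exception (b)'s conditions are all satisfied: an ingredient notice is displayed. Turning to paragraphs (e)–(g): (e) operates against (b): the baked goods contain meat. (f) would limit (e) — some sales are to a restaurant for resale — but (g) sets (f) aside: (g) operates — a current Standing Clearance is held. (b) is therefore removed.
Exception (c) fails — sales are at private events, not a certified farmers' market.
No exception is made out. Hana falls within the general rule.

Yes — Hana must hold a vendor licence.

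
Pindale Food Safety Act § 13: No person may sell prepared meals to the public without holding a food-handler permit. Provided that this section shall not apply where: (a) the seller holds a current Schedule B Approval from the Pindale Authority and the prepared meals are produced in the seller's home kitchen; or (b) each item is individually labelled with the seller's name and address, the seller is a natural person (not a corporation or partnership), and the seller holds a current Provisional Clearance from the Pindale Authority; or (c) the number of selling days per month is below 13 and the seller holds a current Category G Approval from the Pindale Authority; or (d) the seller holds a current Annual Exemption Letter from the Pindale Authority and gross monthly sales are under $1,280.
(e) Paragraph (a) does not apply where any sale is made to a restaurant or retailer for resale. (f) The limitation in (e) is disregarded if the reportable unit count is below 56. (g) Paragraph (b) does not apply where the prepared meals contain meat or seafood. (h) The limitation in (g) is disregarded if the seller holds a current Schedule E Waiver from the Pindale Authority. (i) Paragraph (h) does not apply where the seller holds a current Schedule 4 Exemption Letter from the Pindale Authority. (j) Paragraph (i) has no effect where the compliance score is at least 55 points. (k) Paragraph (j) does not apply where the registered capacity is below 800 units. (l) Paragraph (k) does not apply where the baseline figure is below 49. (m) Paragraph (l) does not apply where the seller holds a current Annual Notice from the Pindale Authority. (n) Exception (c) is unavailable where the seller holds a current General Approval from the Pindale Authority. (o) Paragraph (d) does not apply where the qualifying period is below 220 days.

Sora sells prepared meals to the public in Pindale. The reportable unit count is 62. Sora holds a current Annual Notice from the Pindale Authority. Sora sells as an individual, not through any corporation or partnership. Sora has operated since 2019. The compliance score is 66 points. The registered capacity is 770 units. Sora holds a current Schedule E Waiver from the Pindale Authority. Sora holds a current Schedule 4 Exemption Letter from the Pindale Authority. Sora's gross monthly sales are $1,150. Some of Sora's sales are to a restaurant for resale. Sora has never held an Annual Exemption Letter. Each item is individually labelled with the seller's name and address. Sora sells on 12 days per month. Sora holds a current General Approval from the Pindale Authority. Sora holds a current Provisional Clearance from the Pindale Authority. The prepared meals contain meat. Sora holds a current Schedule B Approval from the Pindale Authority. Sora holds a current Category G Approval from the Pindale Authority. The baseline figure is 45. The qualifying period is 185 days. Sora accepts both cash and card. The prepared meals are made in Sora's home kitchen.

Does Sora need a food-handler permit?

Exception (a): a current Schedule B Approval is held; the prepared meals are home-kitchen produced — every condition holds. But applying paragraphs (e)–(f): (e) is engaged — some sales are to a restaurant for resale. (f) does not operate here (the reportable unit count is 62, not below 56), so (e) stands. So (a) is unavailable.
Exception (b)'s conditions are all satisfied: items are individually labelled; the seller is a natural person; a current Provisional Clearance is held. But applying paragraphs (g)–(m): (g) operates against (b): the prepared meals contain meat. (h) applies (a current Schedule E Waiver is held), but is itself disapplied by (i): (i) is triggered — a current Schedule 4 Exemption Letter is held. (j) would limit (i) — the compliance score is 66 points, meeting the 55 points threshold — but (k) sets (j) aside: (k) operates — the registered capacity is 770 units, below the 800 units limit. (l) would limit (k) — the baseline figure is 45, below the 49 limit — but (m) sets (l) aside: (m) applies — a current Annual Notice is held. So (b) is unavailable.
Exception (c): the number of selling days per month is 12, below the 13 limit; a current Category G Approval is held — every condition holds. But applying paragraph (n): (n) applies — a current General Approval is held. So (c) is unavailable.
Exception (d) does not apply: the Annual Exemption Letter is not current.
No exception applies. The general rule governs.

Yes — Sora must hold a food-handler permit.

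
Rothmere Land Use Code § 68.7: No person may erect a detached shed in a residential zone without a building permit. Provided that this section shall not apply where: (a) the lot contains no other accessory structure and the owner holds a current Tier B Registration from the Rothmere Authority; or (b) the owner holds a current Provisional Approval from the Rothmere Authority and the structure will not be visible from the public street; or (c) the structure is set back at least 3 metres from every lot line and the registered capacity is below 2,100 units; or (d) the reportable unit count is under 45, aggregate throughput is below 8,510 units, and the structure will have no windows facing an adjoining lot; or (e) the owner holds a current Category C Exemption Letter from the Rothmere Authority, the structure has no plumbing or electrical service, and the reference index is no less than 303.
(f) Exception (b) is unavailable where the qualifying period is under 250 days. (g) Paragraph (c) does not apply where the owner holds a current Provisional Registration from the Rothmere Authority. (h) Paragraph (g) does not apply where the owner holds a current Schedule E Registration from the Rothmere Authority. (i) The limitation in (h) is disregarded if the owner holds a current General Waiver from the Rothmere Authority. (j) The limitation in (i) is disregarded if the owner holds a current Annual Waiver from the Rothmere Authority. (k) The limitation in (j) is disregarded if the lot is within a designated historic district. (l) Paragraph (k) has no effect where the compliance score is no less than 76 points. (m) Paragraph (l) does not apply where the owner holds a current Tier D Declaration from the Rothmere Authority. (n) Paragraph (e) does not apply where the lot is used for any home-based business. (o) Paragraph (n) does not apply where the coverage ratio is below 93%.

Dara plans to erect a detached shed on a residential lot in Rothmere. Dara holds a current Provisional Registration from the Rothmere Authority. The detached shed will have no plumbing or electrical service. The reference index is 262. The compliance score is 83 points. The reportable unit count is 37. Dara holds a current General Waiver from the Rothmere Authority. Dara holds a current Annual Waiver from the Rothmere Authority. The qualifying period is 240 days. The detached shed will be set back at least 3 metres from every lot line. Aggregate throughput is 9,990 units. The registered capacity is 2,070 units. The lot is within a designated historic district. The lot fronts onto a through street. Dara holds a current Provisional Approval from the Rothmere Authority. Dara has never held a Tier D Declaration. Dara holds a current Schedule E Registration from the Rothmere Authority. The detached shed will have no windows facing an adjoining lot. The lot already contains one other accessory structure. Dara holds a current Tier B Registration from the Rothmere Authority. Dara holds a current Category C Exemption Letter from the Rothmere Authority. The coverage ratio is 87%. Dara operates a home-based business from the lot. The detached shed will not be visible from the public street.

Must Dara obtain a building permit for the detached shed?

No — exception (c) applies; Dara does not need a building permit.

Exception (a) does not apply: the lot already has another accessory structure.
Exception (b): a current Provisional Approval is held; the structure will not be visible from the street — every condition holds. But applying paragraph (f): (f) applies — the qualifying period is 240 days, under the 250 days limit. Exception (b) does not apply.
All of (c)'s requirements are met (the setback is at least 3 m on every side; the registered capacity is 2,070 units, below the 2,100 units limit). Under paragraphs (g)–(m): (g) would limit (c) — a current Provisional Registration is held — but (h) sets (g) aside: (h) operates against (g): a current Schedule E Registration is held. (i) would limit (h) — a current General Waiver is held — but (j) sets (i) aside: (j) is engaged — a current Annual Waiver is held. (k) would limit (j) — the lot is in a historic district — but (l) sets (k) aside: (l) operates against (k): the compliance score is 83 points, meeting the 76 points threshold. (m) does not operate here (the Tier D Declaration is not current), so (l) stands. So (c) applies.
Exception (d) fails — aggregate throughput is 9,990 units, not below 8,510 units.
Exception (e) requires that the reference index is no less than 303; but the reference index is 262, short of 303, so (e) is unavailable.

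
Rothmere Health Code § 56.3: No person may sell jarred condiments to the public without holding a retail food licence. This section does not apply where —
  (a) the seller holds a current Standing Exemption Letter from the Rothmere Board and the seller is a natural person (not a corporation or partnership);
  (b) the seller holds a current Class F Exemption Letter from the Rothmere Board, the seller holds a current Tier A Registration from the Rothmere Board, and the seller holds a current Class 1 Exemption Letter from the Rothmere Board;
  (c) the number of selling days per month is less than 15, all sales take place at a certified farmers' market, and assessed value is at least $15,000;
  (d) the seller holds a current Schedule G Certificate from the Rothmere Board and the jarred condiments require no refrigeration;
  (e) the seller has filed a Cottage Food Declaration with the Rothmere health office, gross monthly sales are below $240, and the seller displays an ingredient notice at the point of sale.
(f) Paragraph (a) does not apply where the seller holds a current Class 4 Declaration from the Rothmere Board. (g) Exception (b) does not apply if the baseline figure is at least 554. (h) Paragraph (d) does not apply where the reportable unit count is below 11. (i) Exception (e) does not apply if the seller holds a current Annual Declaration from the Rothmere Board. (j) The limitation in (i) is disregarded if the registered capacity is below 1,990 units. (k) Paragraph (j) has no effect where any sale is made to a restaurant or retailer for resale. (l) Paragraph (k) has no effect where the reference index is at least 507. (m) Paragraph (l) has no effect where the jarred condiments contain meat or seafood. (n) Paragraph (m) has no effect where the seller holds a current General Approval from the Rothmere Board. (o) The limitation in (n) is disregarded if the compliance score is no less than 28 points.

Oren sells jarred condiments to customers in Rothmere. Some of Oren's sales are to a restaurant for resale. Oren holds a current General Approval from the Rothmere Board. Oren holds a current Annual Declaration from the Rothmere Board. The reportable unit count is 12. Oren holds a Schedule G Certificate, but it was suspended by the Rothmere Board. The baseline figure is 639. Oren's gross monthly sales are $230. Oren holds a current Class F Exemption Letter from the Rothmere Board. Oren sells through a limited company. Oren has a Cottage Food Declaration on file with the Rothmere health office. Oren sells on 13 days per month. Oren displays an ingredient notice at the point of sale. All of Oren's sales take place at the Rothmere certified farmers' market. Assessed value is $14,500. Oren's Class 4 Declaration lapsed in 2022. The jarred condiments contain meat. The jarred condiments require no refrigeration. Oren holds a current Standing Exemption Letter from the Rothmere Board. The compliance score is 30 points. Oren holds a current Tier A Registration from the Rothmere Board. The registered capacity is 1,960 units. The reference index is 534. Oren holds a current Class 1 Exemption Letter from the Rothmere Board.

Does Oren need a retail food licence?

Exception (a) fails — the seller operates through a limited company.
Exception (b)'s conditions are all satisfied: a current Class F Exemption Letter is held; a current Tier A Registration is held; a current Class 1 Exemption Letter is held. But: (g) operates against (b): the baseline figure is 639, meeting the 554 threshold. So (b) is unavailable.
Exception (c) fails — assessed value is $14,500, short of $15,000.
Exception (d) requires that the seller holds a current Schedule G Certificate from the Rothmere Board; but the Schedule G Certificate is not current, so (d) is unavailable.
All of (e)'s requirements are met (a Cottage Food Declaration is on file; gross monthly sales are $230, below the $240 limit; an ingredient notice is displayed). However, paragraphs (i)–(o) must be considered: (i) applies — a current Annual Declaration is held. (j) is triggered (the registered capacity is 1,960 units, below the 1,990 units limit), but is set aside by (k): (k) operates against (j): some sales are to a restaurant for resale. (l) operates (the reference index is 534, meeting the 507 threshold), but is set aside by (m): (m) applies — the jarred condiments contain meat. (n) operates (a current General Approval is held), but yields to (o): (o) operates — the compliance score is 30 points, meeting the 28 points threshold. So (e) is unavailable.
No exception applies. The general rule governs.

Yes — Oren must hold a retail food licence.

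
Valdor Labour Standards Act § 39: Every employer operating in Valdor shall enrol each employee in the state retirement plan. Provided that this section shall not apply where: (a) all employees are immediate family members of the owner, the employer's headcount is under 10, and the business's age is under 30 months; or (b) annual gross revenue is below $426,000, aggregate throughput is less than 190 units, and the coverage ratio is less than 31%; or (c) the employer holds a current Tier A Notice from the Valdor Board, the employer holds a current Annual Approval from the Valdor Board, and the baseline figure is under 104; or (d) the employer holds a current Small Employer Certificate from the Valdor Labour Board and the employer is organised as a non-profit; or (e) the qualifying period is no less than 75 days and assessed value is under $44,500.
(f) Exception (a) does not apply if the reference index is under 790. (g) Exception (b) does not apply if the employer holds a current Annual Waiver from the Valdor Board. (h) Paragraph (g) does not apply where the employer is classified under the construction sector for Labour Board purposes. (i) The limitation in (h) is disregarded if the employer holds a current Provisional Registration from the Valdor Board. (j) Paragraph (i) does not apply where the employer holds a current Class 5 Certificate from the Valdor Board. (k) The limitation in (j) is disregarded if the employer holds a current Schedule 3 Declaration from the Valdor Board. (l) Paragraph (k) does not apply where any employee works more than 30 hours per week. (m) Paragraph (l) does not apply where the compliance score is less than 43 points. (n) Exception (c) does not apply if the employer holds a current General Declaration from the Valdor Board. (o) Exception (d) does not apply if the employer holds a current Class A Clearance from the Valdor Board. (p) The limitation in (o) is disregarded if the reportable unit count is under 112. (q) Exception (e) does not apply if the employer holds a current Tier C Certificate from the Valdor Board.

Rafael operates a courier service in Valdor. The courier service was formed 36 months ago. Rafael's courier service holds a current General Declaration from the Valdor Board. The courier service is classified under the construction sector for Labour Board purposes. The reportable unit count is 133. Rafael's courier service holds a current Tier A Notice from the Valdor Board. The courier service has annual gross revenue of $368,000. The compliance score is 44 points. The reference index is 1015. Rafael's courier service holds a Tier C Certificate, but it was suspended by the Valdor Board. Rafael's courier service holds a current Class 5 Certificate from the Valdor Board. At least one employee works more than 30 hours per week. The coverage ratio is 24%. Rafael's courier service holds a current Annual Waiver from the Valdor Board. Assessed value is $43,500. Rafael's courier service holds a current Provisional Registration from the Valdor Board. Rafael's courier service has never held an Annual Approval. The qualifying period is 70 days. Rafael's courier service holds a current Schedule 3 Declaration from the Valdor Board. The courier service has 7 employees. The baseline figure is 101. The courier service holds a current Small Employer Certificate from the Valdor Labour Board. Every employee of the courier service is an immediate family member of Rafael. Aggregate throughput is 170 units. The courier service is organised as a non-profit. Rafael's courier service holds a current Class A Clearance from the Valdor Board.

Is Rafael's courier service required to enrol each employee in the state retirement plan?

No — exception (b) applies; Rafael's courier service is not required to enrol each employee in the state retirement plan.

Exception (a) fails — the business's age is 36 months, not under 30 months.
Exception (b) is satisfied on its face — annual gross revenue is $368,000, below the $426,000 limit; aggregate throughput is 170 units, less than the 190 units limit; the coverage ratio is 24%, less than the 31% limit. As to paragraphs (g)–(m): (g) is triggered (a current Annual Waiver is held), but is set aside by (h): (h) is engaged — the courier service is classified under the construction sector. (i) operates (a current Provisional Registration is held), but yields to (j): (j) operates against (i): a current Class 5 Certificate is held. (k) is triggered (a current Schedule 3 Declaration is held), but is set aside by (l): (l) is triggered — at least one employee exceeds 30 hours/week. (m), which would lift (l), is inapplicable — the compliance score is 44 points, not less than 43 points. (b) remains available.
Exception (c) fails — there is no Annual Approval in force.
Exception (d)'s conditions are all satisfied: a current Small Employer Certificate is held; the employer is a non-profit. Turning to paragraphs (o)–(p): (o) is triggered — a current Class A Clearance is held. (p), which would lift (o), is not engaged — the reportable unit count is 133, not under 112. (d) is therefore removed.
Exception (e) does not apply: the qualifying period is 70 days, short of 75 days.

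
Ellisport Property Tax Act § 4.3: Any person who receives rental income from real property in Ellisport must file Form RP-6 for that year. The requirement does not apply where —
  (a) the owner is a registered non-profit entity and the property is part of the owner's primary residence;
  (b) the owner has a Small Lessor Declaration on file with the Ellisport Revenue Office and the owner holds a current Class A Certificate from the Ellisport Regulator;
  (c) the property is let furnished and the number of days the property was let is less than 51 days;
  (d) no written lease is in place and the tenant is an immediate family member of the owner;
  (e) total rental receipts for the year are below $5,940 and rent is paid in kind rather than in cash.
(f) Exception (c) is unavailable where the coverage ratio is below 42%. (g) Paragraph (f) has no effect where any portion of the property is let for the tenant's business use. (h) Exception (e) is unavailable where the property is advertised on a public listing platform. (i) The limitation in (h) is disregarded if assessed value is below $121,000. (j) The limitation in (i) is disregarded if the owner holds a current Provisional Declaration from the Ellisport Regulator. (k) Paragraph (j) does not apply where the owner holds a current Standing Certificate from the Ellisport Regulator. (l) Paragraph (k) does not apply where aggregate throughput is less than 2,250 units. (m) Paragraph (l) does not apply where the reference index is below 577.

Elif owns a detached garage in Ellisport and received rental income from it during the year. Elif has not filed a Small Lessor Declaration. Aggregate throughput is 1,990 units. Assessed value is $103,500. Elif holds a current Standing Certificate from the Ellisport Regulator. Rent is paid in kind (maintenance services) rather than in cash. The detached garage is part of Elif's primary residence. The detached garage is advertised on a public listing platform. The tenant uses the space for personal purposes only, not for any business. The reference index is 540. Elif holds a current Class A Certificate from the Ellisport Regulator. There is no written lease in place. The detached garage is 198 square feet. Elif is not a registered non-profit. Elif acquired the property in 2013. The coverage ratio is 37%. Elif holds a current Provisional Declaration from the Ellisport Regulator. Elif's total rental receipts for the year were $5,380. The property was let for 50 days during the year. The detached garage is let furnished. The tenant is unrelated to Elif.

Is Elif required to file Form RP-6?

No — exception (e) applies; Elif is not required to file Form RP-6.

Exception (a) requires that the owner is a registered non-profit entity; but Elif is not a registered non-profit, so (a) is unavailable.
Exception (b) requires that the owner has a Small Lessor Declaration on file with the Ellisport Revenue Office; but no Small Lessor Declaration is on file, so (b) is unavailable.
Exception (c) is satisfied on its face — the property is let furnished; the number of days the property was let is 50 days, less than the 51 days limit. Turning to paragraphs (f)–(g): (f) operates against (c): the coverage ratio is 37%, below the 42% limit. (g), which would lift (f), is not engaged — the space is used for personal purposes only. So (c) is unavailable.
Exception (d) requires that the tenant is an immediate family member of the owner; but the tenant is unrelated to the owner, so (d) is unavailable.
Exception (e)'s conditions are all satisfied: total rental receipts for the year are $5,380, below the $5,940 limit; rent is paid in kind. Applying paragraphs (h)–(m): (h) operates (the property is publicly advertised), but yields to (i): (i) operates against (h): assessed value is $103,500, below the $121,000 limit. (j) would limit (i) — a current Provisional Declaration is held — but (k) sets (j) aside: (k) operates against (j): a current Standing Certificate is held. (l) would limit (k) — aggregate throughput is 1,990 units, less than the 2,250 units limit — but (m) sets (l) aside: (m) operates — the reference index is 540, below the 577 limit. (e) remains available.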